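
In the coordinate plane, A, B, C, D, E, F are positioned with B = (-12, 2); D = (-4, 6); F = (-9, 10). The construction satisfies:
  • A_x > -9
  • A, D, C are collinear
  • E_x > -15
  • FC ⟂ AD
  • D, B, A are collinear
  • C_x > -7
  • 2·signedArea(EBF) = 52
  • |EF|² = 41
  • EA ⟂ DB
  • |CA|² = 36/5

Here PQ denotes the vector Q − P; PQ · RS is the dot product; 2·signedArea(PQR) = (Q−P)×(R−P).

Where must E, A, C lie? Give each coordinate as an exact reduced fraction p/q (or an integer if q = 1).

A = (-44/5, 18/5)
C = (-32/5, 24/5)
E = (-14, 14)

1. E_x = -14  [line -8·x + 3·y + -154 = 0 ∩ |EF|² = 41]
2. E_y = 14  [line -8·x + 3·y + -154 = 0 ∩ |EF|² = 41]
   → E = (-14, 14)
3. A_x = -44/5  [D, B, A are collinear ∩ EA ⟂ DB]
4. A_y = 18/5  [D, B, A are collinear ∩ EA ⟂ DB]
   → A = (-44/5, 18/5)
5. C_x = -32/5  [A, D, C are collinear ∩ FC ⟂ AD]
6. C_y = 24/5  [A, D, C are collinear ∩ FC ⟂ AD]
   → C = (-32/5, 24/5)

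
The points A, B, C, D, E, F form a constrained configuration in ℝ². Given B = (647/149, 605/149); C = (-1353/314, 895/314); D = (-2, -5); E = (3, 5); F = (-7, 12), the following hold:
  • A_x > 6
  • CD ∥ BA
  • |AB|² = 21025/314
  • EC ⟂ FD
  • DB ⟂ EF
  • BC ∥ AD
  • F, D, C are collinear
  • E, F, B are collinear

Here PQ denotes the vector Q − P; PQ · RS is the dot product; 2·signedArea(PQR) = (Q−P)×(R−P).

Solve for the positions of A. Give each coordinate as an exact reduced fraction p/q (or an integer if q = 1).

1. A_x = 311183/46786  [BC ∥ AD ∩ CD ∥ BA]
2. A_y = -177315/46786  [BC ∥ AD ∩ CD ∥ BA]
   → A = (311183/46786, -177315/46786)

A = (311183/46786, -177315/46786)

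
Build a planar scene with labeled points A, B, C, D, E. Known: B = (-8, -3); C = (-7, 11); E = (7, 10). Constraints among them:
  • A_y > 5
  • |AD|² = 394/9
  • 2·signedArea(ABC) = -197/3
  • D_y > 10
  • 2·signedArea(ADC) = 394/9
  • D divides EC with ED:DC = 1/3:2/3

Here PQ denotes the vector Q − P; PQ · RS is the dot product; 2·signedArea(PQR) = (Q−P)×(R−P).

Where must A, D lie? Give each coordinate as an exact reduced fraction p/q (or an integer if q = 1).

1. D_x = 7/3  [D divides EC with ED:DC = 1/3:2/3]
2. D_y = 31/3  [D divides EC with ED:DC = 1/3:2/3]
   → D = (7/3, 31/3)
3. A_x = -8/3  [2·signedArea(ADC) = 394/9 ∩ 2·signedArea(ABC) = -197/3]
4. A_y = 6  [2·signedArea(ADC) = 394/9 ∩ 2·signedArea(ABC) = -197/3]
   → A = (-8/3, 6)

A = (-8/3, 6)
D = (7/3, 31/3)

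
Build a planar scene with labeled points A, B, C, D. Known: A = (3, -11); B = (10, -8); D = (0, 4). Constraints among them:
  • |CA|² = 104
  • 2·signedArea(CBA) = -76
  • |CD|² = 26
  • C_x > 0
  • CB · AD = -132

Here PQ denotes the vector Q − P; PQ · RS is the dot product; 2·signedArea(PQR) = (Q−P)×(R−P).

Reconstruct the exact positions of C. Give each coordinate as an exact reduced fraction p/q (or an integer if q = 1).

1. C_x = 1  [2·signedArea(CBA) = -76 ∩ CB · AD = -132]
2. C_y = -1  [2·signedArea(CBA) = -76 ∩ CB · AD = -132]
   → C = (1, -1)

C = (1, -1)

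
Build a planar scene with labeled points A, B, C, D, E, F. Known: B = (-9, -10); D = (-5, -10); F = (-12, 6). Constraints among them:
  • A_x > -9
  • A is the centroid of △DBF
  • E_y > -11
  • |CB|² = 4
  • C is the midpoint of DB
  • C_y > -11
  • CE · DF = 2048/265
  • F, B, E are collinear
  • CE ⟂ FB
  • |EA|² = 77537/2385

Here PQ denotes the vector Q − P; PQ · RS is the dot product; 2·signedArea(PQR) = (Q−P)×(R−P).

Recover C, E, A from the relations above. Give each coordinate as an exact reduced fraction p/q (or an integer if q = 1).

1. C_x = -7  [C is the midpoint of DB]
2. C_y = -10  [C is the midpoint of DB]
   → C = (-7, -10)
3. E_x = -2367/265  [F, B, E are collinear ∩ CE ⟂ FB]
4. E_y = -2746/265  [F, B, E are collinear ∩ CE ⟂ FB]
   → E = (-2367/265, -2746/265)
5. A_x = -26/3  [A is the centroid of △DBF]
6. A_y = -14/3  [A is the centroid of △DBF]
   → A = (-26/3, -14/3)

A = (-26/3, -14/3)
C = (-7, -10)
E = (-2367/265, -2746/265)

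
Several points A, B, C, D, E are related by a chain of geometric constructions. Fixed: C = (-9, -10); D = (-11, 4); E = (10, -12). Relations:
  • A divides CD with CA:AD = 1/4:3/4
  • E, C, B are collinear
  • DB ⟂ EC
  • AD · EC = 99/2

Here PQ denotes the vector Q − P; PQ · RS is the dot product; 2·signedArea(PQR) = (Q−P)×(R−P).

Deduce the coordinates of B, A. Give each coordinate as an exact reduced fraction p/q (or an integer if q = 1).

A = (-19/2, -13/2)
B = (-4539/365, -3518/365)

1. B_x = -4539/365  [E, C, B are collinear ∩ DB ⟂ EC]
2. B_y = -3518/365  [E, C, B are collinear ∩ DB ⟂ EC]
   → B = (-4539/365, -3518/365)
3. A_x = -19/2  [A divides CD with CA:AD = 1/4:3/4]
4. A_y = -13/2  [A divides CD with CA:AD = 1/4:3/4]
   → A = (-19/2, -13/2)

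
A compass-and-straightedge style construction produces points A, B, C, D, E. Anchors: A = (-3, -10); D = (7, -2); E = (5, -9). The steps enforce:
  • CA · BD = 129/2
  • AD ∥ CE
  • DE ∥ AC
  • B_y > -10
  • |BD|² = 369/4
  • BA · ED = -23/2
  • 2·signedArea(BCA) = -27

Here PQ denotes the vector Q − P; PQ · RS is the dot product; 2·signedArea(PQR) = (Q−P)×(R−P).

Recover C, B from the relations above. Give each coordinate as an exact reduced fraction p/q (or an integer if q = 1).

1. C_x = -5  [AD ∥ CE ∩ DE ∥ AC]
2. C_y = -17  [AD ∥ CE ∩ DE ∥ AC]
   → C = (-5, -17)
3. B_x = 1  [2·signedArea(BCA) = -27 ∩ BA · ED = -23/2]
4. B_y = -19/2  [2·signedArea(BCA) = -27 ∩ BA · ED = -23/2]
   → B = (1, -19/2)

B = (1, -19/2)
C = (-5, -17)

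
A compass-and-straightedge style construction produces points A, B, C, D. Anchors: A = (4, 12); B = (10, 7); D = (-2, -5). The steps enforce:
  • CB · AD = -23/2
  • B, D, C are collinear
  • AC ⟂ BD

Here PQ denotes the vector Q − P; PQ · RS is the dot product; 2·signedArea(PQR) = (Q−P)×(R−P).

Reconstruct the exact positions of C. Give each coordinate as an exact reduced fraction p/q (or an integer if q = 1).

C = (19/2, 13/2)

1. C_x = 19/2  [B, D, C are collinear ∩ AC ⟂ BD]
2. C_y = 13/2  [B, D, C are collinear ∩ AC ⟂ BD]
   → C = (19/2, 13/2)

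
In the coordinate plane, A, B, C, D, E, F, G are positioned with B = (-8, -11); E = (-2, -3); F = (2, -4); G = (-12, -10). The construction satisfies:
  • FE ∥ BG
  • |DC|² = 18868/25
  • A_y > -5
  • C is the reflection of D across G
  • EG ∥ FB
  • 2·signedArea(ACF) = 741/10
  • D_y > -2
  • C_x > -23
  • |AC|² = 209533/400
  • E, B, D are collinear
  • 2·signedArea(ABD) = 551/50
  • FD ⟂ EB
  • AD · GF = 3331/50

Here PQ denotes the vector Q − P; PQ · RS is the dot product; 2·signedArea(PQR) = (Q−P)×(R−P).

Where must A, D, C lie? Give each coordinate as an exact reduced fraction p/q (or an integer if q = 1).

A = (-9/2, -19/4)
C = (-574/25, -457/25)
D = (-26/25, -43/25)

1. D_x = -26/25  [E, B, D are collinear ∩ FD ⟂ EB]
2. D_y = -43/25  [E, B, D are collinear ∩ FD ⟂ EB]
   → D = (-26/25, -43/25)
3. C_x = -574/25  [C is the reflection of D across G]
4. C_y = -457/25  [C is the reflection of D across G]
   → C = (-574/25, -457/25)
5. A_x = -9/2  [2·signedArea(ACF) = 741/10 ∩ AD · GF = 3331/50]
6. A_y = -19/4  [2·signedArea(ACF) = 741/10 ∩ AD · GF = 3331/50]
   → A = (-9/2, -19/4)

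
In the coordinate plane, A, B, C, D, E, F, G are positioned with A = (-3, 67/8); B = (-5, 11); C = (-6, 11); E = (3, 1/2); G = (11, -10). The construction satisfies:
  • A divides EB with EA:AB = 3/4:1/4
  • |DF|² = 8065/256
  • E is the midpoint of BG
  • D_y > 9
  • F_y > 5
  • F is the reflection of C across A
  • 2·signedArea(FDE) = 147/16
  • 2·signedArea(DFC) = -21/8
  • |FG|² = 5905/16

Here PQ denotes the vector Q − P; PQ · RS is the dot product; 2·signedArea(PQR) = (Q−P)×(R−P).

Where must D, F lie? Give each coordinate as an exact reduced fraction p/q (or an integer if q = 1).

1. F_x = 0  [F is the reflection of C across A]
2. F_y = 23/4  [F is the reflection of C across A]
   → F = (0, 23/4)
3. D_x = -4  [2·signedArea(DFC) = -21/8 ∩ 2·signedArea(FDE) = 147/16]
4. D_y = 155/16  [2·signedArea(DFC) = -21/8 ∩ 2·signedArea(FDE) = 147/16]
   → D = (-4, 155/16)

D = (-4, 155/16)
F = (0, 23/4)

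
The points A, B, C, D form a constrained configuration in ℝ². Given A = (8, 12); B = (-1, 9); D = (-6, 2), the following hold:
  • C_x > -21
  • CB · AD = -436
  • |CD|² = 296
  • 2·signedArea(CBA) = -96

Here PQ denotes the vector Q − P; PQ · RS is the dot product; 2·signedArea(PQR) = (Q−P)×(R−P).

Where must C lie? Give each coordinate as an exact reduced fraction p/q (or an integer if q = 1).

1. C_x = -20  [2·signedArea(CBA) = -96 ∩ CB · AD = -436]
2. C_y = -8  [2·signedArea(CBA) = -96 ∩ CB · AD = -436]
   → C = (-20, -8)

C = (-20, -8)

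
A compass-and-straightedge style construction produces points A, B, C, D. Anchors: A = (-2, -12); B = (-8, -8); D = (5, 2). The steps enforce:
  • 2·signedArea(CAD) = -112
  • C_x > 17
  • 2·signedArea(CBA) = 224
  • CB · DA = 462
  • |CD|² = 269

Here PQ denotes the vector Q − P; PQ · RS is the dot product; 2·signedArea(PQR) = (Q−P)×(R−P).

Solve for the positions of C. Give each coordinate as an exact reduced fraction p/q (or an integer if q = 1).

C = (18, 12)

1. C_x = 18  [2·signedArea(CBA) = 224 ∩ CB · DA = 462]
2. C_y = 12  [2·signedArea(CBA) = 224 ∩ CB · DA = 462]
   → C = (18, 12)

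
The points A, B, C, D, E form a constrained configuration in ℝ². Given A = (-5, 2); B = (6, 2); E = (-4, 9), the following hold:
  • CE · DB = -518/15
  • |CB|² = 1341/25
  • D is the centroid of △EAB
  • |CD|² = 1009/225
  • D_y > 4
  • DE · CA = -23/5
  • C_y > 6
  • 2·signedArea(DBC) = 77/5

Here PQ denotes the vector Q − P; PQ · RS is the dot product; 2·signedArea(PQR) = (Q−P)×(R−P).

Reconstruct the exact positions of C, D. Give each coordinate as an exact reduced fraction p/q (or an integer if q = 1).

1. D_x = -1  [D is the centroid of △EAB]
2. D_y = 13/3  [D is the centroid of △EAB]
   → D = (-1, 13/3)
3. C_x = 0  [CE · DB = -518/15 ∩ DE · CA = -23/5]
4. C_y = 31/5  [CE · DB = -518/15 ∩ DE · CA = -23/5]
   → C = (0, 31/5)

C = (0, 31/5)
D = (-1, 13/3)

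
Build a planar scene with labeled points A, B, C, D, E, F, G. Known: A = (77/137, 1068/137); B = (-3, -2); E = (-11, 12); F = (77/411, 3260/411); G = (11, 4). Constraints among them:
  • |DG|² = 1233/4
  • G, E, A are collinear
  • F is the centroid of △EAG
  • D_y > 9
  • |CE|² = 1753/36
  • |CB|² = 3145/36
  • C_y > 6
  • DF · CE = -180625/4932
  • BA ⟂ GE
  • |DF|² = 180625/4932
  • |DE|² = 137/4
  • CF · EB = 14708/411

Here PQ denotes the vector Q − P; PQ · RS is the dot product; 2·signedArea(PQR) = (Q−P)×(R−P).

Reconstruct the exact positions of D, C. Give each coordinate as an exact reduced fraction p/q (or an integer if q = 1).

C = (-13/2, 20/3)
D = (-11/2, 10)

1. C_x = -13/2  [line -8·x + 14·y + -436/3 = 0 ∩ |CE|² = 1753/36]
2. C_y = 20/3  [line -8·x + 14·y + -436/3 = 0 ∩ |CE|² = 1753/36]
   → C = (-13/2, 20/3)
3. D_x = -11/2  [line 9/2·x + -16/3·y + 937/12 = 0 ∩ |DE|² = 137/4]
4. D_y = 10  [line 9/2·x + -16/3·y + 937/12 = 0 ∩ |DE|² = 137/4]
   → D = (-11/2, 10)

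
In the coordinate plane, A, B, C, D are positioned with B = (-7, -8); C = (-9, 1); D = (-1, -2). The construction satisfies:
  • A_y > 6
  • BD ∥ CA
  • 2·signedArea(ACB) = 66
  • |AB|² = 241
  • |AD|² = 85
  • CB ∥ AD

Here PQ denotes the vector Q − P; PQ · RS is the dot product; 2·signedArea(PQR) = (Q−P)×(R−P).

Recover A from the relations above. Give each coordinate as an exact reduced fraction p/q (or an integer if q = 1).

1. A_x = -3  [CB ∥ AD ∩ BD ∥ CA]
2. A_y = 7  [CB ∥ AD ∩ BD ∥ CA]
   → A = (-3, 7)

A = (-3, 7)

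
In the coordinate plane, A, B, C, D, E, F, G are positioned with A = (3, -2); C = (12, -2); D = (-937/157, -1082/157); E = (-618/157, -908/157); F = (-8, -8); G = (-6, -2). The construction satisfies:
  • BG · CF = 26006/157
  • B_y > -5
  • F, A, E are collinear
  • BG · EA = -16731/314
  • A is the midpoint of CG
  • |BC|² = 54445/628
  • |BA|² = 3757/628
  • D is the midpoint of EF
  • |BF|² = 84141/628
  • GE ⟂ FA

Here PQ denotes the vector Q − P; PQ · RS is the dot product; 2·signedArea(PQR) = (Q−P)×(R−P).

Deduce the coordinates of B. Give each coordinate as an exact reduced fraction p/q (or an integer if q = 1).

1. B_x = 947/314  [BG · EA = -16731/314 ∩ BG · CF = 26006/157]
2. B_y = -698/157  [BG · EA = -16731/314 ∩ BG · CF = 26006/157]
   → B = (947/314, -698/157)

B = (947/314, -698/157)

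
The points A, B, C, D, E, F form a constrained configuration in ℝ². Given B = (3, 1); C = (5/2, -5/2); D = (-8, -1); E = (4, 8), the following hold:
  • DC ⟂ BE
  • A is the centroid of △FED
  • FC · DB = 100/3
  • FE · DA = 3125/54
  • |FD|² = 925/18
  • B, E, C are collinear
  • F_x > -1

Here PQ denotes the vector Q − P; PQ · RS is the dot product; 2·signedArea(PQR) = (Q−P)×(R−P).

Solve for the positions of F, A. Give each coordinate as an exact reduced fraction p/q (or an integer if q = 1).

A = (-29/18, 37/18)
F = (-5/6, -5/6)

1. F_x = -5/6  [line -11·x + -2·y + -65/6 = 0 ∩ |FD|² = 925/18]
2. F_y = -5/6  [line -11·x + -2·y + -65/6 = 0 ∩ |FD|² = 925/18]
   → F = (-5/6, -5/6)
3. A_x = -29/18  [A is the centroid of △FED]
4. A_y = 37/18  [A is the centroid of △FED]
   → A = (-29/18, 37/18)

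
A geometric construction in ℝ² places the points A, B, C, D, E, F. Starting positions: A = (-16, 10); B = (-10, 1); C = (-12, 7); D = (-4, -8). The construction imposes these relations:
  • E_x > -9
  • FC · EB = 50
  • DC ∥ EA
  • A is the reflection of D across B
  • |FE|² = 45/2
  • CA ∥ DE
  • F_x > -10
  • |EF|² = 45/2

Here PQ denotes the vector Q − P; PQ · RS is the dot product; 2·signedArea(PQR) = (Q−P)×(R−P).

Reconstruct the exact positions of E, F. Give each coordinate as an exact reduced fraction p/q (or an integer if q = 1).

E = (-8, -5)
F = (-19/2, -1/2)

1. E_x = -8  [DC ∥ EA ∩ CA ∥ DE]
2. E_y = -5  [DC ∥ EA ∩ CA ∥ DE]
   → E = (-8, -5)
3. F_x = -19/2  [line 2·x + -6·y + 16 = 0 ∩ |FE|² = 45/2]
4. F_y = -1/2  [line 2·x + -6·y + 16 = 0 ∩ |FE|² = 45/2]
   → F = (-19/2, -1/2)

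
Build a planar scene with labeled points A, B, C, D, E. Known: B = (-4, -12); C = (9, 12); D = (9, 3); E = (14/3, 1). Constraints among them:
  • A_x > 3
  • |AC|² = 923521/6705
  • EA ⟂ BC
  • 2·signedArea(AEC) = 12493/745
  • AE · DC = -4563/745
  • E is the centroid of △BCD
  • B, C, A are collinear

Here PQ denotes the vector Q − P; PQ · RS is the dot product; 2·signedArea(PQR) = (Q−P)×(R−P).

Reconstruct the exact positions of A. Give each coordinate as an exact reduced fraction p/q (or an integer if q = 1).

A = (7622/2235, 1252/745)

1. A_x = 7622/2235  [B, C, A are collinear ∩ EA ⟂ BC]
2. A_y = 1252/745  [B, C, A are collinear ∩ EA ⟂ BC]
   → A = (7622/2235, 1252/745)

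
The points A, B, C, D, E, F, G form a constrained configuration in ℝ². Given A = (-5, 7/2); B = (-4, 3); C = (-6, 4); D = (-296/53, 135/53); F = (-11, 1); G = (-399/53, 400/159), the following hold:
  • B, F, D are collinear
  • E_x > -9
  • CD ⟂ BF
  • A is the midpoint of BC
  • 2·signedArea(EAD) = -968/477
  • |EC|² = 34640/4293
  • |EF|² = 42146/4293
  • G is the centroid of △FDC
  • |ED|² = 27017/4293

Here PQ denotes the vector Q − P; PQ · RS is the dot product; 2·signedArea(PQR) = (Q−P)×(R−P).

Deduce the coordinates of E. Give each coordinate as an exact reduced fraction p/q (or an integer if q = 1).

1. E_x = -426/53  [line 101/106·x + -31/53·y + 4217/477 = 0 ∩ |EF|² = 42146/4293]
2. E_y = 964/477  [line 101/106·x + -31/53·y + 4217/477 = 0 ∩ |EF|² = 42146/4293]
   → E = (-426/53, 964/477)

E = (-426/53, 964/477)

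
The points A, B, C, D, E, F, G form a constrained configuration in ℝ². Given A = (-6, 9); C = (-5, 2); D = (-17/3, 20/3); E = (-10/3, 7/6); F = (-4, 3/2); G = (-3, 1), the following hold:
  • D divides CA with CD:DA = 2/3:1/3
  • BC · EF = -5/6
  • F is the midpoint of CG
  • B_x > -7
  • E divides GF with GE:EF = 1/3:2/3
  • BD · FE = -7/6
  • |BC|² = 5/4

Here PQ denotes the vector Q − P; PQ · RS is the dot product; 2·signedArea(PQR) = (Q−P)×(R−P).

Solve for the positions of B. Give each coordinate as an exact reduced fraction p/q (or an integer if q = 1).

B = (-6, 5/2)

1. B_x = -6  [line -2/3·x + 1/3·y + -29/6 = 0 ∩ |BC|² = 5/4]
2. B_y = 5/2  [line -2/3·x + 1/3·y + -29/6 = 0 ∩ |BC|² = 5/4]
   → B = (-6, 5/2)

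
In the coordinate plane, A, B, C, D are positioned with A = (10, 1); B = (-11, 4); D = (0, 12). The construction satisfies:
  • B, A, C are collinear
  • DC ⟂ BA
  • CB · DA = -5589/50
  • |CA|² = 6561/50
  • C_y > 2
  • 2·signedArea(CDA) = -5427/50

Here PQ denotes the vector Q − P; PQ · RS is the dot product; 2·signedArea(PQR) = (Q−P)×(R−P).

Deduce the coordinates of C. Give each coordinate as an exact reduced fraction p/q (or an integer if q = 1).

1. C_x = -67/50  [B, A, C are collinear ∩ DC ⟂ BA]
2. C_y = 131/50  [B, A, C are collinear ∩ DC ⟂ BA]
   → C = (-67/50, 131/50)

C = (-67/50, 131/50)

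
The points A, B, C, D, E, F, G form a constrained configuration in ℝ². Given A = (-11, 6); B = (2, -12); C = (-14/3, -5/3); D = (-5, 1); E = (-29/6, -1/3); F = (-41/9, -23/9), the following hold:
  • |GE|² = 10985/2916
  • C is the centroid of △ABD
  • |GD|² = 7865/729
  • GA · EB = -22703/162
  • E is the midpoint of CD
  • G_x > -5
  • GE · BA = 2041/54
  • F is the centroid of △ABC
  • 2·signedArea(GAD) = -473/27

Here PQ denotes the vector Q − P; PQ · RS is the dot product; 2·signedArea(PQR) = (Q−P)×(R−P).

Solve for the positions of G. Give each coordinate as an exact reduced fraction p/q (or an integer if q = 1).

1. G_x = -124/27  [GE · BA = 2041/54 ∩ 2·signedArea(GAD) = -473/27]
2. G_y = -61/27  [GE · BA = 2041/54 ∩ 2·signedArea(GAD) = -473/27]
   → G = (-124/27, -61/27)

G = (-124/27, -61/27)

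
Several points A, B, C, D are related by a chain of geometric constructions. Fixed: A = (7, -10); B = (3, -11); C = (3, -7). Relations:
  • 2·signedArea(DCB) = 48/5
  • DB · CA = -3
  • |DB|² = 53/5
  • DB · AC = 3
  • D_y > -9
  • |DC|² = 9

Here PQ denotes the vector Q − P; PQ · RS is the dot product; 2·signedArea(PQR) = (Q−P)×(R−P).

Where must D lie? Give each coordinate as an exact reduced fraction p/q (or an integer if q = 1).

D = (27/5, -44/5)

1. D_x = 27/5  [2·signedArea(DCB) = 48/5 ∩ DB · AC = 3]
2. D_y = -44/5  [2·signedArea(DCB) = 48/5 ∩ DB · AC = 3]
   → D = (27/5, -44/5)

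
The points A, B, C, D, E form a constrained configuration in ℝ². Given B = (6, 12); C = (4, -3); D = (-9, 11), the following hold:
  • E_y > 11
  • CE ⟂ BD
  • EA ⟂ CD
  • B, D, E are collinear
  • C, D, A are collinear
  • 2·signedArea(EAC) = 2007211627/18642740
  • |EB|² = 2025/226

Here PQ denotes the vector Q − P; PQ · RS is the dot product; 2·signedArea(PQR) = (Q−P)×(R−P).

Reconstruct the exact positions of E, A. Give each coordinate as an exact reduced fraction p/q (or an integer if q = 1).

1. E_x = 681/226  [B, D, E are collinear ∩ CE ⟂ BD]
2. E_y = 2667/226  [B, D, E are collinear ∩ CE ⟂ BD]
   → E = (681/226, 2667/226)
3. A_x = -316517/82490  [C, D, A are collinear ∩ EA ⟂ CD]
4. A_y = 224368/41245  [C, D, A are collinear ∩ EA ⟂ CD]
   → A = (-316517/82490, 224368/41245)

A = (-316517/82490, 224368/41245)
E = (681/226, 2667/226)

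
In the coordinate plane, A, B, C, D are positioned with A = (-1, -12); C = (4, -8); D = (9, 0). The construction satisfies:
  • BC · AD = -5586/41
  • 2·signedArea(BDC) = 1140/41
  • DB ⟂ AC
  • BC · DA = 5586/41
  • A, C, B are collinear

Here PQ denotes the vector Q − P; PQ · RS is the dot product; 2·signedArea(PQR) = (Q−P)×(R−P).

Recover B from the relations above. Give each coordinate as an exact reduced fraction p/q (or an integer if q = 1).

1. B_x = 449/41  [A, C, B are collinear ∩ DB ⟂ AC]
2. B_y = -100/41  [A, C, B are collinear ∩ DB ⟂ AC]
   → B = (449/41, -100/41)

B = (449/41, -100/41)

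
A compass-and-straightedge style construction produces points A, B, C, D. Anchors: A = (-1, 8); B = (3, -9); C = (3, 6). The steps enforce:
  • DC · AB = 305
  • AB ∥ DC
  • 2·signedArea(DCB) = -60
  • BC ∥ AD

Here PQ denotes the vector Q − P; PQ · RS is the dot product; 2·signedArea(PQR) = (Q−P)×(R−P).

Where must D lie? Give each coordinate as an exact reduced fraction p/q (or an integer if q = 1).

1. D_x = -1  [AB ∥ DC ∩ BC ∥ AD]
2. D_y = 23  [AB ∥ DC ∩ BC ∥ AD]
   → D = (-1, 23)

D = (-1, 23)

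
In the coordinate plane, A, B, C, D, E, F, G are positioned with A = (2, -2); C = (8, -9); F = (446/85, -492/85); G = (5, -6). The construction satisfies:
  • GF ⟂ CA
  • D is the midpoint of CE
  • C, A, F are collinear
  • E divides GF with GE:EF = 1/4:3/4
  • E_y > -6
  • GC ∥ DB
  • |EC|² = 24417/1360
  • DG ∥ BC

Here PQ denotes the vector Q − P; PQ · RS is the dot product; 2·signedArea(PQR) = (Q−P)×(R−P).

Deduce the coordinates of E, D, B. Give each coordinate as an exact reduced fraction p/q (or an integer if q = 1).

1. E_x = 1721/340  [E divides GF with GE:EF = 1/4:3/4]
2. E_y = -1011/170  [E divides GF with GE:EF = 1/4:3/4]
   → E = (1721/340, -1011/170)
3. D_x = 4441/680  [D is the midpoint of CE]
4. D_y = -2541/340  [D is the midpoint of CE]
   → D = (4441/680, -2541/340)
5. B_x = 6481/680  [DG ∥ BC ∩ GC ∥ DB]
6. B_y = -3561/340  [DG ∥ BC ∩ GC ∥ DB]
   → B = (6481/680, -3561/340)

B = (6481/680, -3561/340)
D = (4441/680, -2541/340)
E = (1721/340, -1011/170)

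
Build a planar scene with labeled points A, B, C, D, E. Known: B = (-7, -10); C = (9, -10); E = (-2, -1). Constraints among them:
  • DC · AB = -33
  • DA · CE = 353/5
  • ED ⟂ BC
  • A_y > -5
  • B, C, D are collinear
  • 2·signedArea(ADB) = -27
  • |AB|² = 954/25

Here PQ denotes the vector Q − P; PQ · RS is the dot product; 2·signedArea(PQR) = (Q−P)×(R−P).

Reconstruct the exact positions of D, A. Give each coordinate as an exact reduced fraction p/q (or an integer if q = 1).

A = (-4, -23/5)
D = (-2, -10)

1. D_x = -2  [B, C, D are collinear ∩ ED ⟂ BC]
2. D_y = -10  [B, C, D are collinear ∩ ED ⟂ BC]
   → D = (-2, -10)
3. A_x = -4  [2·signedArea(ADB) = -27 ∩ DC · AB = -33]
4. A_y = -23/5  [2·signedArea(ADB) = -27 ∩ DC · AB = -33]
   → A = (-4, -23/5)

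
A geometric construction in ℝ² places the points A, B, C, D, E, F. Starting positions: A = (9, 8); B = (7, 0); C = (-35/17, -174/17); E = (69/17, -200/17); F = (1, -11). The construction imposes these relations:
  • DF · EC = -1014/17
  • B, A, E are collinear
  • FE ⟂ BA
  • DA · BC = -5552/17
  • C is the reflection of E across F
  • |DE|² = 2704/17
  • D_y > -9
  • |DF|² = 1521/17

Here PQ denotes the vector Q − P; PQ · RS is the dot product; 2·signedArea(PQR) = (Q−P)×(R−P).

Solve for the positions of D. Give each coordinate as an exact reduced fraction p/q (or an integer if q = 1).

1. D_x = -139/17  [DA · BC = -5552/17 ∩ DF · EC = -1014/17]
2. D_y = -148/17  [DA · BC = -5552/17 ∩ DF · EC = -1014/17]
   → D = (-139/17, -148/17)

D = (-139/17, -148/17)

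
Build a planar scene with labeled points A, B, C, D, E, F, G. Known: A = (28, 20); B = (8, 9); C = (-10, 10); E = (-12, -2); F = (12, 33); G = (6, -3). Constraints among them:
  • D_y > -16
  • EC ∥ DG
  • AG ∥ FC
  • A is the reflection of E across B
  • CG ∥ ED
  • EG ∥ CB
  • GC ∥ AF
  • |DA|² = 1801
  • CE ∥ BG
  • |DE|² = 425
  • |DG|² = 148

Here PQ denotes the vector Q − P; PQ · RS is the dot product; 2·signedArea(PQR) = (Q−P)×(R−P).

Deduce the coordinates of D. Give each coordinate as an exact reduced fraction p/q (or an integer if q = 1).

D = (4, -15)

1. D_x = 4  [EC ∥ DG ∩ CG ∥ ED]
2. D_y = -15  [EC ∥ DG ∩ CG ∥ ED]
   → D = (4, -15)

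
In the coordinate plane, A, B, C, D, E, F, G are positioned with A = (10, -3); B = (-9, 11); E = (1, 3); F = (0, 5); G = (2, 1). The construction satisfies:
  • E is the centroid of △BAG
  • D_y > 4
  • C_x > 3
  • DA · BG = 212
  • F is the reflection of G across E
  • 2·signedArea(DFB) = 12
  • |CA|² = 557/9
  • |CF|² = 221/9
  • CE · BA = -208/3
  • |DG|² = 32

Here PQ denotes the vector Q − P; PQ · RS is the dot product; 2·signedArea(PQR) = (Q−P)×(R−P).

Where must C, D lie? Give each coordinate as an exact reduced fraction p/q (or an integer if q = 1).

C = (11/3, 5/3)
D = (-2, 5)

1. C_x = 11/3  [line -19·x + 14·y + 139/3 = 0 ∩ |CA|² = 557/9]
2. C_y = 5/3  [line -19·x + 14·y + 139/3 = 0 ∩ |CA|² = 557/9]
   → C = (11/3, 5/3)
3. D_x = -2  [2·signedArea(DFB) = 12 ∩ DA · BG = 212]
4. D_y = 5  [2·signedArea(DFB) = 12 ∩ DA · BG = 212]
   → D = (-2, 5)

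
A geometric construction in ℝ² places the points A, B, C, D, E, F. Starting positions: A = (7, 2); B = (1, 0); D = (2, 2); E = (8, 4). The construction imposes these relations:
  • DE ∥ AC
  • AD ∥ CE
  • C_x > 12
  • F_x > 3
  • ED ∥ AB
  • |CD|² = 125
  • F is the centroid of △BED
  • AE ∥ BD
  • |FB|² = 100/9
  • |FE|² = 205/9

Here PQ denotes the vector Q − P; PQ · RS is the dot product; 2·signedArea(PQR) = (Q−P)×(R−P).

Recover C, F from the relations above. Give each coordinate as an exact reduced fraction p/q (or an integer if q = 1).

1. C_x = 13  [AD ∥ CE ∩ DE ∥ AC]
2. C_y = 4  [AD ∥ CE ∩ DE ∥ AC]
   → C = (13, 4)
3. F_x = 11/3  [F is the centroid of △BED]
4. F_y = 2  [F is the centroid of △BED]
   → F = (11/3, 2)

C = (13, 4)
F = (11/3, 2)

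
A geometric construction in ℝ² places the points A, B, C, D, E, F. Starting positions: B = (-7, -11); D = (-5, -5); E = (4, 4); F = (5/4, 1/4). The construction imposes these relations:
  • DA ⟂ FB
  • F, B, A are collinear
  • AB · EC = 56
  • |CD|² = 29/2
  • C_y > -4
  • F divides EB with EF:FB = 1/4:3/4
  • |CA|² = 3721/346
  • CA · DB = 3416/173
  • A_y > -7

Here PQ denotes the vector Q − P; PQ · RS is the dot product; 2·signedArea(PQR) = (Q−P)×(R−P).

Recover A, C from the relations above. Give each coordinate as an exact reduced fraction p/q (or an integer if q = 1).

1. A_x = -595/173  [F, B, A are collinear ∩ DA ⟂ FB]
2. A_y = -1063/173  [F, B, A are collinear ∩ DA ⟂ FB]
   → A = (-595/173, -1063/173)
3. C_x = -3/2  [CA · DB = 3416/173 ∩ AB · EC = 56]
4. C_y = -7/2  [CA · DB = 3416/173 ∩ AB · EC = 56]
   → C = (-3/2, -7/2)

A = (-595/173, -1063/173)
C = (-3/2, -7/2)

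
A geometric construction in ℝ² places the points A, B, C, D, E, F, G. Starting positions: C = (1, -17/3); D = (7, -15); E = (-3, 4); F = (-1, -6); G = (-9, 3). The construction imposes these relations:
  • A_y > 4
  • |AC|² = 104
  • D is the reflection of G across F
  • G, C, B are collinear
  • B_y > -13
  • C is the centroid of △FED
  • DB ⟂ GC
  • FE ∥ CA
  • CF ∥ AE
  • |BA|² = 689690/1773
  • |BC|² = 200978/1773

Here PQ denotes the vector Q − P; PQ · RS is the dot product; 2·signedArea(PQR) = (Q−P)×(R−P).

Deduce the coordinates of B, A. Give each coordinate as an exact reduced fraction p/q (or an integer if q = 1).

A = (-1, 13/3)
B = (1782/197, -2490/197)

1. B_x = 1782/197  [G, C, B are collinear ∩ DB ⟂ GC]
2. B_y = -2490/197  [G, C, B are collinear ∩ DB ⟂ GC]
   → B = (1782/197, -2490/197)
3. A_x = -1  [CF ∥ AE ∩ FE ∥ CA]
4. A_y = 13/3  [CF ∥ AE ∩ FE ∥ CA]
   → A = (-1, 13/3)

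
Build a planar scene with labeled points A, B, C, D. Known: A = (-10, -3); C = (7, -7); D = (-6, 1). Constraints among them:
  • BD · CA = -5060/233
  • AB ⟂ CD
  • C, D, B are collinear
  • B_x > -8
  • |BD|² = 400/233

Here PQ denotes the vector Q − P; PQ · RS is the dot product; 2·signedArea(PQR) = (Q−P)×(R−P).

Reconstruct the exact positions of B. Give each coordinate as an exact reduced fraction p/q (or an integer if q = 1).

B = (-1658/233, 393/233)

1. B_x = -1658/233  [C, D, B are collinear ∩ AB ⟂ CD]
2. B_y = 393/233  [C, D, B are collinear ∩ AB ⟂ CD]
   → B = (-1658/233, 393/233)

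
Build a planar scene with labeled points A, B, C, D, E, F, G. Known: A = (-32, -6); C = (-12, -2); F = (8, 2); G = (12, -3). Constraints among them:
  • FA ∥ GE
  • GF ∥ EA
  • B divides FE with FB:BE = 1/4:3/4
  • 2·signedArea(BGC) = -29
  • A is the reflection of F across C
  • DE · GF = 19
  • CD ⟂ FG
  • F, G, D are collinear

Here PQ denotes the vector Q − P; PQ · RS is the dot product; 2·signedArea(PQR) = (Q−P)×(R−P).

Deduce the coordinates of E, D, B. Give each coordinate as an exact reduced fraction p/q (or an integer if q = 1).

B = (-1, -5/4)
D = (88/41, 382/41)
E = (-28, -11)

1. E_x = -28  [GF ∥ EA ∩ FA ∥ GE]
2. E_y = -11  [GF ∥ EA ∩ FA ∥ GE]
   → E = (-28, -11)
3. D_x = 88/41  [F, G, D are collinear ∩ CD ⟂ FG]
4. D_y = 382/41  [F, G, D are collinear ∩ CD ⟂ FG]
   → D = (88/41, 382/41)
5. B_x = -1  [B divides FE with FB:BE = 1/4:3/4]
6. B_y = -5/4  [B divides FE with FB:BE = 1/4:3/4]
   → B = (-1, -5/4)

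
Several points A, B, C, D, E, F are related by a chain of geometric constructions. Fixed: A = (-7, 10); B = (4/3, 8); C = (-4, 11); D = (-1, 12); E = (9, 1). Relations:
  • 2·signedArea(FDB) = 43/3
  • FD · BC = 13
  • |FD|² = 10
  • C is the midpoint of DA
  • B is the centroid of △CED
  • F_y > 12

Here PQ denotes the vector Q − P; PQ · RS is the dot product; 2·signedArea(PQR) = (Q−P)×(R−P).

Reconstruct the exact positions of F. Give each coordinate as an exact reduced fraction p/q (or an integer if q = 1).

1. F_x = 2  [2·signedArea(FDB) = 43/3 ∩ FD · BC = 13]
2. F_y = 13  [2·signedArea(FDB) = 43/3 ∩ FD · BC = 13]
   → F = (2, 13)

F = (2, 13)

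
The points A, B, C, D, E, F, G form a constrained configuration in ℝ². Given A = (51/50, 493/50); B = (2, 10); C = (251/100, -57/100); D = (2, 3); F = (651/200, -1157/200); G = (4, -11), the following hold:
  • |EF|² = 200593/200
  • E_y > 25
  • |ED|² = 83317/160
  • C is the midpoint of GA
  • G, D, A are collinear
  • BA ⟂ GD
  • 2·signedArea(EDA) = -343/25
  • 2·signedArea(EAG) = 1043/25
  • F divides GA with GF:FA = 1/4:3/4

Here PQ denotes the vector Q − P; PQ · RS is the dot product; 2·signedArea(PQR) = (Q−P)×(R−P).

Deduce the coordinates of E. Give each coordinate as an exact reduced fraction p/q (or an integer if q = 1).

1. E_x = 149/200  [line -343/50·x + -49/50·y + 1519/50 = 0 ∩ |EF|² = 200593/200]
2. E_y = 5157/200  [line -343/50·x + -49/50·y + 1519/50 = 0 ∩ |EF|² = 200593/200]
   → E = (149/200, 5157/200)

E = (149/200, 5157/200)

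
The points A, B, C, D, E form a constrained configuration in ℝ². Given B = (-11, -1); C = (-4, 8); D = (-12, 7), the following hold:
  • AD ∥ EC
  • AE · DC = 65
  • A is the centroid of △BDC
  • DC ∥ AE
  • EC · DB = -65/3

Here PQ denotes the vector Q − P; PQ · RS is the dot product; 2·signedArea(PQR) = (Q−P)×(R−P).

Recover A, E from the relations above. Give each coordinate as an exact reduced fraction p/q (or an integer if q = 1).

1. A_x = -9  [A is the centroid of △BDC]
2. A_y = 14/3  [A is the centroid of △BDC]
   → A = (-9, 14/3)
3. E_x = -1  [AD ∥ EC ∩ DC ∥ AE]
4. E_y = 17/3  [AD ∥ EC ∩ DC ∥ AE]
   → E = (-1, 17/3)

A = (-9, 14/3)
E = (-1, 17/3)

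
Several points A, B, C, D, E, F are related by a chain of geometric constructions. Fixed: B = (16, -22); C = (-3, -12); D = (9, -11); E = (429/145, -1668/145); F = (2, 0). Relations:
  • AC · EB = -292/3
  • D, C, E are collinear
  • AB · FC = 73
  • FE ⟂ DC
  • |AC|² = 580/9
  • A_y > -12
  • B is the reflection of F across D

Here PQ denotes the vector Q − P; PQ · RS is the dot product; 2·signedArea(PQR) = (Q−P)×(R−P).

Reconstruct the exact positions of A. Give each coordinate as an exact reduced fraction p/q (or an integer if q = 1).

A = (5, -34/3)

1. A_x = 5  [AC · EB = -292/3 ∩ AB · FC = 73]
2. A_y = -34/3  [AC · EB = -292/3 ∩ AB · FC = 73]
   → A = (5, -34/3)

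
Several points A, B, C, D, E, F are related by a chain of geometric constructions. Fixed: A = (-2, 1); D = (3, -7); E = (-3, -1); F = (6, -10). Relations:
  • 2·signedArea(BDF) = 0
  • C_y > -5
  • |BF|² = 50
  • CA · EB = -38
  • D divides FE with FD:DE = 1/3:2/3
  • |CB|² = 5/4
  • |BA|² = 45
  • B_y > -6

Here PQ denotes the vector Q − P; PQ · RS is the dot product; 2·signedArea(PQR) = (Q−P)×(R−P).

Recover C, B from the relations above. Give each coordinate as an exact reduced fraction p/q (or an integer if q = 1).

B = (1, -5)
C = (2, -9/2)

1. B_x = 1  [line 3·x + 3·y + 12 = 0 ∩ |BF|² = 50]
2. B_y = -5  [line 3·x + 3·y + 12 = 0 ∩ |BF|² = 50]
   → B = (1, -5)
3. C_x = 2  [line -4·x + 4·y + 26 = 0 ∩ |CB|² = 5/4]
4. C_y = -9/2  [line -4·x + 4·y + 26 = 0 ∩ |CB|² = 5/4]
   → C = (2, -9/2)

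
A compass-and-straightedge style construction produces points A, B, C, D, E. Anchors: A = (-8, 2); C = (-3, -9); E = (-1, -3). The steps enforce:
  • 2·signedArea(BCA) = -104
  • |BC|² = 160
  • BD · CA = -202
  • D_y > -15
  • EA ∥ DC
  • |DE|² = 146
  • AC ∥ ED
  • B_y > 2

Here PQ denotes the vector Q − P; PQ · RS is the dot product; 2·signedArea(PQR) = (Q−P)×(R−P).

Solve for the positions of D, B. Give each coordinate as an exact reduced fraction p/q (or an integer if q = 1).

B = (1, 3)
D = (4, -14)

1. D_x = 4  [EA ∥ DC ∩ AC ∥ ED]
2. D_y = -14  [EA ∥ DC ∩ AC ∥ ED]
   → D = (4, -14)
3. B_x = 1  [2·signedArea(BCA) = -104 ∩ BD · CA = -202]
4. B_y = 3  [2·signedArea(BCA) = -104 ∩ BD · CA = -202]
   → B = (1, 3)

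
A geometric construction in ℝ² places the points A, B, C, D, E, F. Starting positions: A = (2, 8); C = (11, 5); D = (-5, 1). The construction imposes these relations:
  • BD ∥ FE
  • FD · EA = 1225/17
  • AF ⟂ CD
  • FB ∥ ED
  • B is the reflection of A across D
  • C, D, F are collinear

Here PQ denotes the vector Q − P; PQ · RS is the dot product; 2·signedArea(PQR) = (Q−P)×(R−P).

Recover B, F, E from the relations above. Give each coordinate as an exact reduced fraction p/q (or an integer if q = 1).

B = (-12, -6)
E = (174/17, 171/17)
F = (55/17, 52/17)

1. B_x = -12  [B is the reflection of A across D]
2. B_y = -6  [B is the reflection of A across D]
   → B = (-12, -6)
3. F_x = 55/17  [C, D, F are collinear ∩ AF ⟂ CD]
4. F_y = 52/17  [C, D, F are collinear ∩ AF ⟂ CD]
   → F = (55/17, 52/17)
5. E_x = 174/17  [FB ∥ ED ∩ BD ∥ FE]
6. E_y = 171/17  [FB ∥ ED ∩ BD ∥ FE]
   → E = (174/17, 171/17)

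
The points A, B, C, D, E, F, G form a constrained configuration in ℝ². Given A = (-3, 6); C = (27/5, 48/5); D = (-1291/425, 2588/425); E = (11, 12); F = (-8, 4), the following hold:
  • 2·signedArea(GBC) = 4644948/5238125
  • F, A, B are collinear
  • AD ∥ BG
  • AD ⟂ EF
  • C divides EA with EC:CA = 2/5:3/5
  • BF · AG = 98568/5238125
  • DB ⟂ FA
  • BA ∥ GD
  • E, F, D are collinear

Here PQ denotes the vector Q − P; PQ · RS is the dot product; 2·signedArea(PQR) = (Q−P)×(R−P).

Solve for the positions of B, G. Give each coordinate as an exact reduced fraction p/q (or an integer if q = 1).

1. B_x = -7399/2465  [F, A, B are collinear ∩ DB ⟂ FA]
2. B_y = 73942/12325  [F, A, B are collinear ∩ DB ⟂ FA]
   → B = (-7399/2465, 73942/12325)
3. G_x = -37459/12325  [BA ∥ GD ∩ AD ∥ BG]
4. G_y = 75044/12325  [BA ∥ GD ∩ AD ∥ BG]
   → G = (-37459/12325, 75044/12325)

B = (-7399/2465, 73942/12325)
G = (-37459/12325, 75044/12325)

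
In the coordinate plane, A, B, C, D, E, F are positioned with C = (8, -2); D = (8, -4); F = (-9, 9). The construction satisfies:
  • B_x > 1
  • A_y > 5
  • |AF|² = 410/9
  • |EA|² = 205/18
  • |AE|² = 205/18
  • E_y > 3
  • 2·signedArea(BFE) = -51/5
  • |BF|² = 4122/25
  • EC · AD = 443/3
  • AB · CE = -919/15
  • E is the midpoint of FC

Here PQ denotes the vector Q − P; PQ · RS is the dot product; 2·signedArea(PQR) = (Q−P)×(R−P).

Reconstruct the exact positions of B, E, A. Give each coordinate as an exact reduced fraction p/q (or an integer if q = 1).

A = (-10/3, 16/3)
B = (6/5, 6/5)
E = (-1/2, 7/2)

1. E_x = -1/2  [E is the midpoint of FC]
2. E_y = 7/2  [E is the midpoint of FC]
   → E = (-1/2, 7/2)
3. A_x = -10/3  [line -17/2·x + 11/2·y + -173/3 = 0 ∩ |AF|² = 410/9]
4. A_y = 16/3  [line -17/2·x + 11/2·y + -173/3 = 0 ∩ |AF|² = 410/9]
   → A = (-10/3, 16/3)
5. B_x = 6/5  [2·signedArea(BFE) = -51/5 ∩ AB · CE = -919/15]
6. B_y = 6/5  [2·signedArea(BFE) = -51/5 ∩ AB · CE = -919/15]
   → B = (6/5, 6/5)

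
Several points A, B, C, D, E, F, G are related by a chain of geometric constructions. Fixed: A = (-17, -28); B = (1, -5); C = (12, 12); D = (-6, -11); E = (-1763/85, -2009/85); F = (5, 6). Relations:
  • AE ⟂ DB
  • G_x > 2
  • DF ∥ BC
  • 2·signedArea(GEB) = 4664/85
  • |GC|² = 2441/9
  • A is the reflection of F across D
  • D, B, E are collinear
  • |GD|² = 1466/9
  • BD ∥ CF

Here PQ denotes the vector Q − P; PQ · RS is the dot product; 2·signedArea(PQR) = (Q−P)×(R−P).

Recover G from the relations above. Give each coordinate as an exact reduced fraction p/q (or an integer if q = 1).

1. G_x = 7/3  [line -1584/85·x + 1848/85·y + 1232/17 = 0 ∩ |GD|² = 1466/9]
2. G_y = -4/3  [line -1584/85·x + 1848/85·y + 1232/17 = 0 ∩ |GD|² = 1466/9]
   → G = (7/3, -4/3)

G = (7/3, -4/3)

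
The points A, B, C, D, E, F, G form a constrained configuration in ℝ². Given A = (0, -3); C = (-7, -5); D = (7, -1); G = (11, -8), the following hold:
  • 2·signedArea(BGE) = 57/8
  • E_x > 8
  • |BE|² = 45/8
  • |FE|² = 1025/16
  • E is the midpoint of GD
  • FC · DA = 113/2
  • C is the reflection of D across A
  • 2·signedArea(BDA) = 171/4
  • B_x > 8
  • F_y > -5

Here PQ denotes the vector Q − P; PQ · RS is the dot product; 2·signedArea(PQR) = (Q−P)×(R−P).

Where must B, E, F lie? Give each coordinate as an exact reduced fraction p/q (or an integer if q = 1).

1. E_x = 9  [E is the midpoint of GD]
2. E_y = -9/2  [E is the midpoint of GD]
   → E = (9, -9/2)
3. F_x = 1  [line 7·x + 2·y + 5/2 = 0 ∩ |FE|² = 1025/16]
4. F_y = -19/4  [line 7·x + 2·y + 5/2 = 0 ∩ |FE|² = 1025/16]
   → F = (1, -19/4)
5. B_x = 33/4  [2·signedArea(BDA) = 171/4 ∩ 2·signedArea(BGE) = 57/8]
6. B_y = -27/4  [2·signedArea(BDA) = 171/4 ∩ 2·signedArea(BGE) = 57/8]
   → B = (33/4, -27/4)

B = (33/4, -27/4)
E = (9, -9/2)
F = (1, -19/4)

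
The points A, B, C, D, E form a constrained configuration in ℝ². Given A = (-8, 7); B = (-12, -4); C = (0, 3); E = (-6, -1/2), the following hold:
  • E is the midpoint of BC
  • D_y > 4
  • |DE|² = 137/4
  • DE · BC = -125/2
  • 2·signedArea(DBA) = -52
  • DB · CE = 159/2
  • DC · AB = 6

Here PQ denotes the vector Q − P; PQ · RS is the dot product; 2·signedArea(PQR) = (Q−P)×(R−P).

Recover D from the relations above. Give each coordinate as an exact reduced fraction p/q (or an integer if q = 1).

1. D_x = -4  [DB · CE = 159/2 ∩ DC · AB = 6]
2. D_y = 5  [DB · CE = 159/2 ∩ DC · AB = 6]
   → D = (-4, 5)

D = (-4, 5)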